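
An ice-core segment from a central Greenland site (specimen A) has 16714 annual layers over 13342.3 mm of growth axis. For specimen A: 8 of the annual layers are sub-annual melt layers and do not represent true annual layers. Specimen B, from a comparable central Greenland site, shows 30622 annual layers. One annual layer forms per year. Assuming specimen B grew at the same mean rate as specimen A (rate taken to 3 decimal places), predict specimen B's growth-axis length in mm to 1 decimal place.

24467.0 mm

Specimen A: adjusted count: 16714 − 8 = 16706 annual layers.
A: Mean rate = 13342.3 mm / 16706 years ≈ 0.799 mm/year.
For B, 0.799 mm/year × 30622 years = 24467.0 mm.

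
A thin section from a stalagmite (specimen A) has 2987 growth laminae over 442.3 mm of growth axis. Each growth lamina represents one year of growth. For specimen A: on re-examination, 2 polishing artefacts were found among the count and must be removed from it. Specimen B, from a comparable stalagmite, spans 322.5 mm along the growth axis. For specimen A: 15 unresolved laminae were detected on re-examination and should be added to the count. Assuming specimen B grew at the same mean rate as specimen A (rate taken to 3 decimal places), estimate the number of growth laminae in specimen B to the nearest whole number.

2194 growth laminae

Specimen A: adjusted count: 2987 − 2 + 15 = 3000 growth laminae.
A: Mean rate = 442.3 mm / 3000 years ≈ 0.147 mm per year.
For B, 322.5 / 0.147 = 2193.88 years ≈ 2194 growth laminae.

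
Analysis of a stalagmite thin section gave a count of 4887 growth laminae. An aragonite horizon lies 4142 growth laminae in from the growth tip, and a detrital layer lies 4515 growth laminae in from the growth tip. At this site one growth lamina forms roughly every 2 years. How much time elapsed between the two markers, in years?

746 years

The two markers are separated by 4515 − 4142 = 373 growth laminae.
Multiplying by 2 years per growth lamina: 373 × 2 = 746 years.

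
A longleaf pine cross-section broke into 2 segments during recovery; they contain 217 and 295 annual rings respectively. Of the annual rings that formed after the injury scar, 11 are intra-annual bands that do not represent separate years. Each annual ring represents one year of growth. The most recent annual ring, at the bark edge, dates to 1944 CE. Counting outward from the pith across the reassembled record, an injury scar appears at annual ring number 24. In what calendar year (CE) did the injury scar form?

Total annual rings = 217 + 295 = 512.
Between annual ring 24 and the bark edge there are 512 − 24 = 488 annual rings.
Removing the 11 false annual rings leaves 488 − 11 = 477 true annual rings beyond the injury scar.
The annual ring at the bark edge is 1944 CE, so the injury scar dates to 1944 − 477 = 1467 CE.

1467 CE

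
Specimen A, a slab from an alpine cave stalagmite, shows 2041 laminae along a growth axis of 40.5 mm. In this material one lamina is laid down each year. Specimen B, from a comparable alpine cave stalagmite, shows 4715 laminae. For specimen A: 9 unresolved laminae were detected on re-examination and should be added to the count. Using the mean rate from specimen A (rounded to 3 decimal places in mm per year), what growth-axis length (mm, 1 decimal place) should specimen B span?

Specimen A: adjusted count: 2041 + 9 = 2050 laminae.
A: Extension rate ≈ 40.5 / 2050 = 0.020 mm/year.
Length of B = 0.020 × 4715 = 94.3 mm.

94.3 mm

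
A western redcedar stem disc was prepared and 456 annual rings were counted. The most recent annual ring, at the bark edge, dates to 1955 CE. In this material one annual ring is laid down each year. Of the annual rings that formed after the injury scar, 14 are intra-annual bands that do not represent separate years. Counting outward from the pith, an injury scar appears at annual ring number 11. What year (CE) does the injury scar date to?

456 − 11 = 445 annual rings lie beyond the injury scar toward the bark edge.
Excluding 14 false annual rings: 445 − 14 = 431.
1955 − 431 = 1524 CE.

1524 CE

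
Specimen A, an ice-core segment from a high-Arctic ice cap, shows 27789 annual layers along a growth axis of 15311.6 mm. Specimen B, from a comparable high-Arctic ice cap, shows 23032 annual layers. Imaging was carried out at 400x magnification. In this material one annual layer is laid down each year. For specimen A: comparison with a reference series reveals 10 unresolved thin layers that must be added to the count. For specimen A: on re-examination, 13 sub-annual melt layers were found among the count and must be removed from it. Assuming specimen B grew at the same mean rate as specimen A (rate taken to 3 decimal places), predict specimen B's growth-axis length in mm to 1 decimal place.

12690.6 mm

Specimen A: adjusted count: 27789 − 13 + 10 = 27786 annual layers.
A: 15311.6 mm over 27786 years gives 15311.6 / 27786 ≈ 0.551 mm/yr.
B's length ≈ 0.551 × 23032 = 12690.6 mm.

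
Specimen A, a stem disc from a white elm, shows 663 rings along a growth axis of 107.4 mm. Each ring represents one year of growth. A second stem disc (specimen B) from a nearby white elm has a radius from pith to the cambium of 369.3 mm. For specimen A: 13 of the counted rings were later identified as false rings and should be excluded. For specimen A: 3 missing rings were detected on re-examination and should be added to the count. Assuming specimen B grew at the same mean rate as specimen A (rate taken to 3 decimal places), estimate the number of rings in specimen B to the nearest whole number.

2252 rings

Specimen A: true ring count = 663 − 13 + 3 = 653.
A: Extension rate ≈ 107.4 / 653 = 0.164 mm per year.
B spans 369.3 / 0.164 = 2251.83 years ≈ 2252 rings.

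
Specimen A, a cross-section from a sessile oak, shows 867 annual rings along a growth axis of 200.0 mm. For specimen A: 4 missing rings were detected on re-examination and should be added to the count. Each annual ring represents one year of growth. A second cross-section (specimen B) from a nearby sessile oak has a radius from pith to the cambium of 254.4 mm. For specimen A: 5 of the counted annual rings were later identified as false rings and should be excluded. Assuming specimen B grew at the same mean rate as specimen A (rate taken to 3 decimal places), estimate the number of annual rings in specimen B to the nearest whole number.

Specimen A: true annual ring count = 867 − 5 + 4 = 866.
A: Extension rate ≈ 200.0 / 866 = 0.231 mm/yr.
For B, 254.4 / 0.231 = 1101.30 years ≈ 1101 annual rings.

1101 annual rings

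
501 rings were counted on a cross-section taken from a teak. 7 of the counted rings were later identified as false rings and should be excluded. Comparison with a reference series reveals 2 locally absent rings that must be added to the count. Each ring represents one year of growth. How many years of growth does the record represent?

True ring count = 501 − 7 + 2 = 496.
One ring per year makes the duration 496 years.

496 years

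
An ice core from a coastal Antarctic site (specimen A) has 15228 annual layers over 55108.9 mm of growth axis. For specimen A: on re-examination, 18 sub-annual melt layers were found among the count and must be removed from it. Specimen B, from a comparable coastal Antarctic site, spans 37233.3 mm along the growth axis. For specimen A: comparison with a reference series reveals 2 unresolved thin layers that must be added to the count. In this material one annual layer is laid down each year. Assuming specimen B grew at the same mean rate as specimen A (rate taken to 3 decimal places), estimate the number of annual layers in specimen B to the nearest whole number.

Specimen A: correcting the raw count gives 15228 − 18 + 2 = 15212 true annual layers.
A: Extension rate ≈ 55108.9 / 15212 = 3.623 mm per year.
B spans 37233.3 / 3.623 = 10276.93 years ≈ 10277 annual layers.

10277 annual layers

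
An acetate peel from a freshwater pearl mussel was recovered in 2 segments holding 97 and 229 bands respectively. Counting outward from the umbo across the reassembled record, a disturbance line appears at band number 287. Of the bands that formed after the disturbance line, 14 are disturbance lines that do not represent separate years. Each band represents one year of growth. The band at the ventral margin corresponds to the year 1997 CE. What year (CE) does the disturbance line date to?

Total bands = 97 + 229 = 326.
Between band 287 and the ventral margin there are 326 − 287 = 39 bands.
Removing the 14 false bands leaves 39 − 14 = 25 true bands beyond the disturbance line.
1997 − 25 = 1972 CE.

1972 CE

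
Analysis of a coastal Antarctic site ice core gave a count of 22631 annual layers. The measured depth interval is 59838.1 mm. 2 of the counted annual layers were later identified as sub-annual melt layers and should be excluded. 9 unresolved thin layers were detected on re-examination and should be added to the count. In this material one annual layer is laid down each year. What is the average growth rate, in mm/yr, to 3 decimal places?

Adjusted count: 22631 − 2 + 9 = 22638 annual layers.
Mean rate = 59838.1 mm / 22638 years ≈ 2.643 mm/yr.

2.643 mm/yr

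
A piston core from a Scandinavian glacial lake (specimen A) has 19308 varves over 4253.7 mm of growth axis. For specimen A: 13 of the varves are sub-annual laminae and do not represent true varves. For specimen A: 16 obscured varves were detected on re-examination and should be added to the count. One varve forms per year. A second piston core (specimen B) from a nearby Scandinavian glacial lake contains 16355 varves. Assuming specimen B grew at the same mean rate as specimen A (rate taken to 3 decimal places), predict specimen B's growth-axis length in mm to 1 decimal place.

3598.1 mm

Specimen A: after corrections the count is 19308 − 13 + 16 = 19311 varves.
A: 4253.7 mm over 19311 years gives 4253.7 / 19311 ≈ 0.220 mm/yr.
Length of B = 0.220 × 16355 = 3598.1 mm.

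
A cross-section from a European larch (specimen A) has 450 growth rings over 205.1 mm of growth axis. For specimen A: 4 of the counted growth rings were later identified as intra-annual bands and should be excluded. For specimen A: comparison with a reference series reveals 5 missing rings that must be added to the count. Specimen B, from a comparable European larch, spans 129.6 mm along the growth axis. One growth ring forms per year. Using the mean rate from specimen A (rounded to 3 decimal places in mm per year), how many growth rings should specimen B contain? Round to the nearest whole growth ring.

285 growth rings

Specimen A: adjusted count: 450 − 4 + 5 = 451 growth rings.
A: Mean rate = 205.1 mm / 451 years ≈ 0.455 mm/yr.
Specimen B: 129.6 mm / 0.455 mm per year = 284.84 years ≈ 285 growth rings.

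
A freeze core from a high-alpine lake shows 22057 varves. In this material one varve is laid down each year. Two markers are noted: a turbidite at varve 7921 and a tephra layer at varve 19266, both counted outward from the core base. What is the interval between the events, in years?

11345 years

The two markers are separated by 19266 − 7921 = 11345 varves.
At one varve per year, 11345 years elapsed between them.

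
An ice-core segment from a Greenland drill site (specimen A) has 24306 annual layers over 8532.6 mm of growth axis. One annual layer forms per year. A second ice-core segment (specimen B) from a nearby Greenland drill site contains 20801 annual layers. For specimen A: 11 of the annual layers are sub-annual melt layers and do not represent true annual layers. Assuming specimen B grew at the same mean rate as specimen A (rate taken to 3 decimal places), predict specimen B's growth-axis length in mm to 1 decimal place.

Specimen A: after corrections the count is 24306 − 11 = 24295 annual layers.
A: 8532.6 mm over 24295 years gives 8532.6 / 24295 ≈ 0.351 mm/yr.
Length of B = 0.351 × 20801 = 7301.2 mm.

7301.2 mm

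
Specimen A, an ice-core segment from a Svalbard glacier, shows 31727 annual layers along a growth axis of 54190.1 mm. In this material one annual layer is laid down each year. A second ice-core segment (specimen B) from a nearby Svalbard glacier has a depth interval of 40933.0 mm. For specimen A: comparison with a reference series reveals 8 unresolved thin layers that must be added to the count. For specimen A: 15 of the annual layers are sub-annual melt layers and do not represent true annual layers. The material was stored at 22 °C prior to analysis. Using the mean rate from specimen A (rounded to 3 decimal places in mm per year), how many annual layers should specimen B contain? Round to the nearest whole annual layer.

Specimen A: correcting the raw count gives 31727 − 15 + 8 = 31720 true annual layers.
A: Extension rate ≈ 54190.1 / 31720 = 1.708 mm/year.
B spans 40933.0 / 1.708 = 23965.46 years ≈ 23965 annual layers.

23965 annual layers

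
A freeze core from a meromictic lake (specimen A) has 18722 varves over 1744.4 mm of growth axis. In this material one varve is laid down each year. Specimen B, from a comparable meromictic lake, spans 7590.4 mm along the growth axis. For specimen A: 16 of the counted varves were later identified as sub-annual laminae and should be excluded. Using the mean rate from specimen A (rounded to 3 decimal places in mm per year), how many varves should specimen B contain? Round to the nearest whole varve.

Specimen A: after corrections the count is 18722 − 16 = 18706 varves.
A: Extension rate ≈ 1744.4 / 18706 = 0.093 mm/yr.
Specimen B: 7590.4 mm / 0.093 mm per year = 81617.20 years ≈ 81617 varves.

81617 varves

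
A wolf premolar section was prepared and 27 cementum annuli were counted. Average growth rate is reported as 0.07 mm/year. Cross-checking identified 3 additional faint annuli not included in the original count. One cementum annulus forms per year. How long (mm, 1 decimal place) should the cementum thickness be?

2.1 mm

Adjusted count: 27 + 3 = 30 cementum annuli.
30 years at 0.07 mm/year gives 0.07 × 30 = 2.1 mm.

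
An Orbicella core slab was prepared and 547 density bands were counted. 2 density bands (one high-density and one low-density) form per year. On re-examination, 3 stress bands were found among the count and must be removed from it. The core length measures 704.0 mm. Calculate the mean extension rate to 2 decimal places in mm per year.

True density band count = 547 − 3 = 544.
With 2 density bands per year, 544 / 2 = 272 years.
704.0 mm over 272 years gives 704.0 / 272 ≈ 2.59 mm per year.

2.59 mm per year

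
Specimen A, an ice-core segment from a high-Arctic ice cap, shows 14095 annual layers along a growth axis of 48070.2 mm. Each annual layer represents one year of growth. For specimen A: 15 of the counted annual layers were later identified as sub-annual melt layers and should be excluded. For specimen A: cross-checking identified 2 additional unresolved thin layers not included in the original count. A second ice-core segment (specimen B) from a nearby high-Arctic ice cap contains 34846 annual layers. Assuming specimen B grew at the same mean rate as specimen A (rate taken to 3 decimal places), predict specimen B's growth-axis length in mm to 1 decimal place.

Specimen A: adjusted count: 14095 − 15 + 2 = 14082 annual layers.
A: Mean rate = 48070.2 mm / 14082 years ≈ 3.414 mm/year.
B's length ≈ 3.414 × 34846 = 118964.2 mm.

118964.2 mm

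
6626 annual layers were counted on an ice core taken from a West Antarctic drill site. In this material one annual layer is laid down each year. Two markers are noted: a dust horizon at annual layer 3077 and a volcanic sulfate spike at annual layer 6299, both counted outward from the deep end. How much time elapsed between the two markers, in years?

Separation: 6299 − 3077 = 3222 annual layers.
One annual layer per year makes the interval 3222 years.

3222 years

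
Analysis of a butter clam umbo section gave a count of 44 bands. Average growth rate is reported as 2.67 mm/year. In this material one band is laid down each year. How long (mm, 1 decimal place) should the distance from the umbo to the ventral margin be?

44 years of growth are recorded.
44 years at 2.67 mm/year gives 2.67 × 44 = 117.5 mm.

117.5 mm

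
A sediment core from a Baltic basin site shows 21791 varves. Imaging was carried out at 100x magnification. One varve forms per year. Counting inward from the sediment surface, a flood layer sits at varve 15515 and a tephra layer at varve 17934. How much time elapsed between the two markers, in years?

Separation: 17934 − 15515 = 2419 varves.
That is 2419 years at one varve per year.

2419 years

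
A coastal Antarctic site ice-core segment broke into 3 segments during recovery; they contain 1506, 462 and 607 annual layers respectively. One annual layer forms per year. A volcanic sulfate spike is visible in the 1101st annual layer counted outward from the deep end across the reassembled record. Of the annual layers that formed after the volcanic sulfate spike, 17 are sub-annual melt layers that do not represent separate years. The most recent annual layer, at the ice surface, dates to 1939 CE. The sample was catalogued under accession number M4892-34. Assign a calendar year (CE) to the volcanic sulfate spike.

482 CE

Total annual layers = 1506 + 462 + 607 = 2575.
Between annual layer 1101 and the ice surface there are 2575 − 1101 = 1474 annual layers.
Excluding 17 false annual layers: 1474 − 17 = 1457.
1939 − 1457 = 482 CE.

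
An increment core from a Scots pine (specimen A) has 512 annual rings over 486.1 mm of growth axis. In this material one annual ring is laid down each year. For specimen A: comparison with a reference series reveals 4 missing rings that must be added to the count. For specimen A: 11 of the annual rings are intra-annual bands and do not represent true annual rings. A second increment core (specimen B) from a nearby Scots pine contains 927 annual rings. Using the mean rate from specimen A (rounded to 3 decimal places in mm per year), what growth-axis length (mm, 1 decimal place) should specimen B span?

892.7 mm

Specimen A: true annual ring count = 512 − 11 + 4 = 505.
A: 486.1 mm over 505 years gives 486.1 / 505 ≈ 0.963 mm/yr.
For B, 0.963 mm/year × 927 years = 892.7 mm.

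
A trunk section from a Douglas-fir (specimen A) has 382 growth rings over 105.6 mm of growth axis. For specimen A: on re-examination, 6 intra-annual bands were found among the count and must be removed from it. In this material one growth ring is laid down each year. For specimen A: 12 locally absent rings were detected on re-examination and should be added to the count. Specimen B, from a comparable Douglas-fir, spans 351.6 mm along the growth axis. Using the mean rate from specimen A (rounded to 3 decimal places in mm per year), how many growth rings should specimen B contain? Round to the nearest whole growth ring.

Specimen A: correcting the raw count gives 382 − 6 + 12 = 388 true growth rings.
A: Extension rate ≈ 105.6 / 388 = 0.272 mm/year.
Specimen B: 351.6 mm / 0.272 mm per year = 1292.65 years ≈ 1293 growth rings.

1293 growth rings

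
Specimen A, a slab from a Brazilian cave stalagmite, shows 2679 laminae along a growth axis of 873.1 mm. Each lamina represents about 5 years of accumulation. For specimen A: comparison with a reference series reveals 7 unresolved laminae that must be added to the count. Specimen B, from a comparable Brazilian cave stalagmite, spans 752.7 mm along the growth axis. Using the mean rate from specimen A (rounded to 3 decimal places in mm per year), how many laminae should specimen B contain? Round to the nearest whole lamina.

Specimen A: correcting the raw count gives 2679 + 7 = 2686 true laminae.
Specimen A: multiplying by 5 years per lamina: 2686 × 5 = 13430 years.
A: Extension rate ≈ 873.1 / 13430 = 0.065 mm/year.
B spans 752.7 / 0.065 = 11580.00 years; at 5 years per lamina that is 11580.00 / 5 ≈ 2316 laminae.

2316 laminae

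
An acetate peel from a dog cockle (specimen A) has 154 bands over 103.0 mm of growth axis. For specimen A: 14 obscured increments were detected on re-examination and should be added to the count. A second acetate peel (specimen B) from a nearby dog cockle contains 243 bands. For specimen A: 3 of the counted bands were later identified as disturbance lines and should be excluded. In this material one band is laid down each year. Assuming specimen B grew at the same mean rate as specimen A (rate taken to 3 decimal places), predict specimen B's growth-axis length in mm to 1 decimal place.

151.6 mm

Specimen A: adjusted count: 154 − 3 + 14 = 165 bands.
A: Extension rate ≈ 103.0 / 165 = 0.624 mm per year.
Length of B = 0.624 × 243 = 151.6 mm.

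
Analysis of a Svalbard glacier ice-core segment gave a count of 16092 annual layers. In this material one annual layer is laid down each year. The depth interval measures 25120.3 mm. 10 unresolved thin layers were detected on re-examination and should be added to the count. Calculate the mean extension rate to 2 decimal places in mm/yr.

1.56 mm/yr

Adjusted count: 16092 + 10 = 16102 annual layers.
Extension rate ≈ 25120.3 / 16102 = 1.56 mm/yr.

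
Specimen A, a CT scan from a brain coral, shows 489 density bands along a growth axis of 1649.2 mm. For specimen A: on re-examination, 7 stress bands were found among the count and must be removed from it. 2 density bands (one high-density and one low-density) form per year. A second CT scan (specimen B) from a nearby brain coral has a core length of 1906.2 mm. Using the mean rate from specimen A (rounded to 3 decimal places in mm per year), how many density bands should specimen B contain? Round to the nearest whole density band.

557 density bands

Specimen A: adjusted count: 489 − 7 = 482 density bands.
Specimen A: dividing by 2 density bands per year: 482 / 2 = 241 years.
A: 1649.2 mm over 241 years gives 1649.2 / 241 ≈ 6.843 mm/yr.
For B, 1906.2 / 6.843 = 278.56 years; at 2 density bands per year that is 278.56 × 2 ≈ 557 density bands.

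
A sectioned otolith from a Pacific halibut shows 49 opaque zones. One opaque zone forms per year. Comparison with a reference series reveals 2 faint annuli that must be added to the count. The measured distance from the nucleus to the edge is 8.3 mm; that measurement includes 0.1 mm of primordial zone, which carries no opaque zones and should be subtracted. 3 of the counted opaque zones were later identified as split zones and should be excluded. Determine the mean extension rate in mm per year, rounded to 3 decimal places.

After corrections the count is 49 − 3 + 2 = 48 opaque zones.
The growth record spans 8.3 − 0.1 = 8.2 mm.
Extension rate ≈ 8.2 / 48 = 0.171 mm per year.

0.171 mm per year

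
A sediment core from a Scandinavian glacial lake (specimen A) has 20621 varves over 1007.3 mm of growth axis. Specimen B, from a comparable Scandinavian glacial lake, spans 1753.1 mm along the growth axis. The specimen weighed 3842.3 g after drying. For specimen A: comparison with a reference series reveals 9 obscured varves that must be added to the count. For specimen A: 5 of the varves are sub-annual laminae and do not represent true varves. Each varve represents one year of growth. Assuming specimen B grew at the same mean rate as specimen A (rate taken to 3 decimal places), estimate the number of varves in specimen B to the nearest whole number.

Specimen A: after corrections the count is 20621 − 5 + 9 = 20625 varves.
A: Mean rate = 1007.3 mm / 20625 years ≈ 0.049 mm/year.
B spans 1753.1 / 0.049 = 35777.55 years ≈ 35778 varves.

35778 varves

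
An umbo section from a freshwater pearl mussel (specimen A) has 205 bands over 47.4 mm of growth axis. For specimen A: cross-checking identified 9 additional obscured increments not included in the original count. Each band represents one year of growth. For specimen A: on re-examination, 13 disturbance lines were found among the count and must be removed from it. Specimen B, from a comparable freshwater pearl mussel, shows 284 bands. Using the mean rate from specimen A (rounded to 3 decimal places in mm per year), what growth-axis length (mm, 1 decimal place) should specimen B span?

Specimen A: true band count = 205 − 13 + 9 = 201.
A: Extension rate ≈ 47.4 / 201 = 0.236 mm per year.
For B, 0.236 mm/year × 284 years = 67.0 mm.

67.0 mm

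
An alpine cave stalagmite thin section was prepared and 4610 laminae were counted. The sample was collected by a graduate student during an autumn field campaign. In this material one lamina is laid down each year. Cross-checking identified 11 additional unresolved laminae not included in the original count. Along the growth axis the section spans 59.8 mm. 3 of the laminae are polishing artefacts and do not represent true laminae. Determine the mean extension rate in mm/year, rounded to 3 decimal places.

0.013 mm/year

Adjusted count: 4610 − 3 + 11 = 4618 laminae.
59.8 mm over 4618 years gives 59.8 / 4618 ≈ 0.013 mm/year.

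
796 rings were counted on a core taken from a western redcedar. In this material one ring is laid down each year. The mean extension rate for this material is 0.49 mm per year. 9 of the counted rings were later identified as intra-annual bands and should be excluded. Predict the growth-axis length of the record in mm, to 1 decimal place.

385.6 mm

Correcting the raw count gives 796 − 9 = 787 true rings.
Predicted length = 0.49 mm/year × 787 years = 385.6 mm.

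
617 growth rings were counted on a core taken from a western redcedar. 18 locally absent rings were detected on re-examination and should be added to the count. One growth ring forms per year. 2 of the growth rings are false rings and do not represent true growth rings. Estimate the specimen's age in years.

633 yr

Adjusted count: 617 − 2 + 18 = 633 growth rings.
One growth ring per year makes the duration 633 years.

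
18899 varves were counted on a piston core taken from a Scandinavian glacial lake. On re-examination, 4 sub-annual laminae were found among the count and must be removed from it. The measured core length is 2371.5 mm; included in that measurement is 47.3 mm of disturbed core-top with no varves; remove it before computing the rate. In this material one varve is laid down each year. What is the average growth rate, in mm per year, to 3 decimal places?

0.123 mm per year

Correcting the raw count gives 18899 − 4 = 18895 true varves.
Net length = 2371.5 − 47.3 = 2324.2 mm.
Extension rate ≈ 2324.2 / 18895 = 0.123 mm per year.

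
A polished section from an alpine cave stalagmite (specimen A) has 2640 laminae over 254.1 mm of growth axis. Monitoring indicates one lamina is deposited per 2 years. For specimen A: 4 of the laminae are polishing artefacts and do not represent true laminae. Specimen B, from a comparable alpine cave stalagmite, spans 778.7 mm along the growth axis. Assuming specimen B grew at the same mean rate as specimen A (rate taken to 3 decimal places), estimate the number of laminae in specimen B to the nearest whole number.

Specimen A: true lamina count = 2640 − 4 = 2636.
Specimen A: multiplying by 2 years per lamina: 2636 × 2 = 5272 years.
A: Extension rate ≈ 254.1 / 5272 = 0.048 mm/year.
For B, 778.7 / 0.048 = 16222.92 years; at 2 years per lamina that is 16222.92 / 2 ≈ 8111 laminae.

8111 laminae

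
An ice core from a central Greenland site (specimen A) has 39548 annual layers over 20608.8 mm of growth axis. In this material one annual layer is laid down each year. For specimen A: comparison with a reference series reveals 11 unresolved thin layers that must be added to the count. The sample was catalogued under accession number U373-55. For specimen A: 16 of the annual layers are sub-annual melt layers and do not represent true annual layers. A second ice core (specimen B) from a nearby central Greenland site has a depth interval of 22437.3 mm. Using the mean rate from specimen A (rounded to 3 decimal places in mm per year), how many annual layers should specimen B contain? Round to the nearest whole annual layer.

43066 annual layers

Specimen A: after corrections the count is 39548 − 16 + 11 = 39543 annual layers.
A: Mean rate = 20608.8 mm / 39543 years ≈ 0.521 mm per year.
For B, 22437.3 / 0.521 = 43065.83 years ≈ 43066 annual layers.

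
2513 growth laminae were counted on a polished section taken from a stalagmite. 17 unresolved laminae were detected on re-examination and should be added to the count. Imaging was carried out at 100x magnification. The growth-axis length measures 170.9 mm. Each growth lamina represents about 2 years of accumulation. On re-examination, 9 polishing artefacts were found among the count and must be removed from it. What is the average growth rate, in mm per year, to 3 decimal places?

0.034 mm per year

Correcting the raw count gives 2513 − 9 + 17 = 2521 true growth laminae.
Multiplying by 2 years per growth lamina: 2521 × 2 = 5042 years.
Mean rate = 170.9 mm / 5042 years ≈ 0.034 mm per year.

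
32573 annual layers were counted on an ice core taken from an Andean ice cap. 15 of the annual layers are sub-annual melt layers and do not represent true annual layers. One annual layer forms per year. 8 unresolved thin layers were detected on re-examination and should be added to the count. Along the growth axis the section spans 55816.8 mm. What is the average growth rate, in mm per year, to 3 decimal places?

True annual layer count = 32573 − 15 + 8 = 32566.
Extension rate ≈ 55816.8 / 32566 = 1.714 mm per year.

1.714 mm per year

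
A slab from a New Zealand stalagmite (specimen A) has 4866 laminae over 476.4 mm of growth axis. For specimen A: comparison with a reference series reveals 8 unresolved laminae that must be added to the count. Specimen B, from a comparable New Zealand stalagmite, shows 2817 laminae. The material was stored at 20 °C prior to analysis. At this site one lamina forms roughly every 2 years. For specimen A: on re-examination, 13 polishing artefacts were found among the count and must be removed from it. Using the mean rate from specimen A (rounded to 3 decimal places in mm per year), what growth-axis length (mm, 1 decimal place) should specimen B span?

Specimen A: true lamina count = 4866 − 13 + 8 = 4861.
Specimen A: 4861 laminae at 2 years each span 4861 × 2 = 9722 years.
A: Extension rate ≈ 476.4 / 9722 = 0.049 mm per year.
Specimen B: at 2 years per lamina, 2817 × 2 = 5634 years. For B, 0.049 mm/year × 5634 years = 276.1 mm.

276.1 mm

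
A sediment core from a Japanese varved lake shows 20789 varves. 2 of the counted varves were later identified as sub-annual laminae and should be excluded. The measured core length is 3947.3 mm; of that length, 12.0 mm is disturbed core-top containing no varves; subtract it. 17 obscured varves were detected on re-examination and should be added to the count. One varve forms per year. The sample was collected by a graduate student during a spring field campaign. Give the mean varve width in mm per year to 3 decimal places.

After corrections the count is 20789 − 2 + 17 = 20804 varves.
Net length = 3947.3 − 12.0 = 3935.3 mm.
3935.3 mm over 20804 years gives 3935.3 / 20804 ≈ 0.189 mm per year.

0.189 mm per year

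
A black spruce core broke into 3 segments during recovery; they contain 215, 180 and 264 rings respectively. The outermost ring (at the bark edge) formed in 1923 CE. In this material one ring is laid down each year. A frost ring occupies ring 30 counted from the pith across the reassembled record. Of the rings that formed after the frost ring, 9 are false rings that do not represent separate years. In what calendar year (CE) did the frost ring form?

1303 CE

Total rings = 215 + 180 + 264 = 659.
659 − 30 = 629 rings lie beyond the frost ring toward the bark edge.
Excluding 9 false rings: 629 − 9 = 620.
Counting back 620 years from 1923 CE places the frost ring in 1923 − 620 = 1303 CE.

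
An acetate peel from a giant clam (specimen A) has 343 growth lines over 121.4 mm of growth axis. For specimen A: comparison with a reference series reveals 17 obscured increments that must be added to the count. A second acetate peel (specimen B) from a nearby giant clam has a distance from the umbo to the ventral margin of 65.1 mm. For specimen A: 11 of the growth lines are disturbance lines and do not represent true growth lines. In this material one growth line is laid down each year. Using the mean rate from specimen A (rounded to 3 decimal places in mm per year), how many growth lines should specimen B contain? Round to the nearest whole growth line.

Specimen A: true growth line count = 343 − 11 + 17 = 349.
A: Extension rate ≈ 121.4 / 349 = 0.348 mm/yr.
For B, 65.1 / 0.348 = 187.07 years ≈ 187 growth lines.

187 growth lines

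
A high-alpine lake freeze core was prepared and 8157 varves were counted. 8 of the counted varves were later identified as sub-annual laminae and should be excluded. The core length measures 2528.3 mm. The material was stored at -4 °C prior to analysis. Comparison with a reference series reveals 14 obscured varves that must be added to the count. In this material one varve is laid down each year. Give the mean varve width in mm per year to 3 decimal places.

After corrections the count is 8157 − 8 + 14 = 8163 varves.
2528.3 mm over 8163 years gives 2528.3 / 8163 ≈ 0.310 mm per year.

0.310 mm per year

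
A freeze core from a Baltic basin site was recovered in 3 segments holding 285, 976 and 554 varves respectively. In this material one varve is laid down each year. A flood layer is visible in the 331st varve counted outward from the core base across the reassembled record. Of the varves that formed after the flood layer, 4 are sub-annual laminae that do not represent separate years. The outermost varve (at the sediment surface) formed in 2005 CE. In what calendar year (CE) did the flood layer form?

Total varves = 285 + 976 + 554 = 1815.
The flood layer sits at varve 331 from the core base, so 1815 − 331 = 1484 varves formed after it.
1484 − 4 false = 1480 true varves after the flood layer.
2005 − 1480 = 525 CE.

525 CE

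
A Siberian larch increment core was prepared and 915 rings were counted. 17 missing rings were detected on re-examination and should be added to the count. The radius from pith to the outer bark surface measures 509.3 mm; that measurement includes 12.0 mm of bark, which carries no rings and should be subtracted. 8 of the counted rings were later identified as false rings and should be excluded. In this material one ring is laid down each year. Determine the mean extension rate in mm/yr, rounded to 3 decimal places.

True ring count = 915 − 8 + 17 = 924.
The growth record spans 509.3 − 12.0 = 497.3 mm.
Extension rate ≈ 497.3 / 924 = 0.538 mm/yr.

0.538 mm/yr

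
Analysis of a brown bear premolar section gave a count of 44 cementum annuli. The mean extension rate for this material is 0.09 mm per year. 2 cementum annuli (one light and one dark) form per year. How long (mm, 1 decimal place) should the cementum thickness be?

With 2 cementum annuli per year, 44 / 2 = 22 years.
Predicted length = 0.09 mm/year × 22 years = 2.0 mm.

2.0 mm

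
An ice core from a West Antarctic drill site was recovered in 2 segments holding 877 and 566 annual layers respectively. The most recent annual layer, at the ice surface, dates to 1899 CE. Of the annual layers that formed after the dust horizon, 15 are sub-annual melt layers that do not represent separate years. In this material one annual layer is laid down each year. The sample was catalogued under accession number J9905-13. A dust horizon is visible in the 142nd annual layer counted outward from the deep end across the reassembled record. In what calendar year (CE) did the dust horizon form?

Total annual layers = 877 + 566 = 1443.
1443 − 142 = 1301 annual layers lie beyond the dust horizon toward the ice surface.
Excluding 15 false annual layers: 1301 − 15 = 1286.
Counting back 1286 years from 1899 CE places the dust horizon in 1899 − 1286 = 613 CE.

613 CE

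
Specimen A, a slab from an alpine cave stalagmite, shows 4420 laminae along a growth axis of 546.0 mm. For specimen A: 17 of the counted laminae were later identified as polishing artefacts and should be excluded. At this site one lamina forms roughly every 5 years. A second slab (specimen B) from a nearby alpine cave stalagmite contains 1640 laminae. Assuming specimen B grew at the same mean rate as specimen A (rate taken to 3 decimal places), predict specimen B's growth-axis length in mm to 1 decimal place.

Specimen A: adjusted count: 4420 − 17 = 4403 laminae.
Specimen A: 4403 laminae at 5 years each span 4403 × 5 = 22015 years.
A: 546.0 mm over 22015 years gives 546.0 / 22015 ≈ 0.025 mm/yr.
Specimen B: at 5 years per lamina, 1640 × 5 = 8200 years. B's length ≈ 0.025 × 8200 = 205.0 mm.

205.0 mm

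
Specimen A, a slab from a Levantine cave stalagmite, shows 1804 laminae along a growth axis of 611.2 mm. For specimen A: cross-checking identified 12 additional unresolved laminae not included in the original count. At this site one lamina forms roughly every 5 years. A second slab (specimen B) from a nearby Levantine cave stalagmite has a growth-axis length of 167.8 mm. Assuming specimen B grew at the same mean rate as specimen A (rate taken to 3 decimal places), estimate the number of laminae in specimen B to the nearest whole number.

Specimen A: true lamina count = 1804 + 12 = 1816.
Specimen A: 1816 laminae at 5 years each span 1816 × 5 = 9080 years.
A: 611.2 mm over 9080 years gives 611.2 / 9080 ≈ 0.067 mm/yr.
For B, 167.8 / 0.067 = 2504.48 years; at 5 years per lamina that is 2504.48 / 5 ≈ 501 laminae.

501 laminae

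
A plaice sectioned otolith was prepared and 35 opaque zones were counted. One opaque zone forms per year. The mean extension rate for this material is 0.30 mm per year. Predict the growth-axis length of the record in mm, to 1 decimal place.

10.5 mm

35 years of growth are recorded.
Predicted length = 0.30 mm/year × 35 years = 10.5 mm.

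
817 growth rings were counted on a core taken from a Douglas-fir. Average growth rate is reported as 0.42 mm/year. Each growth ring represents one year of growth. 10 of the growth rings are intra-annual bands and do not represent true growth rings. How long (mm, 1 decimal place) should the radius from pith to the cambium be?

338.9 mm

Adjusted count: 817 − 10 = 807 growth rings.
Length ≈ 0.42 × 807 = 338.9 mm.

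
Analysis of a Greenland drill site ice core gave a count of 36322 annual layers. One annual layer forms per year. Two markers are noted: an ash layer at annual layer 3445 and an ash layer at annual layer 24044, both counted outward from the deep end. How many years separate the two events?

24044 − 3445 = 20599 annual layers lie between the two events.
One annual layer per year makes the interval 20599 years.

20599 yr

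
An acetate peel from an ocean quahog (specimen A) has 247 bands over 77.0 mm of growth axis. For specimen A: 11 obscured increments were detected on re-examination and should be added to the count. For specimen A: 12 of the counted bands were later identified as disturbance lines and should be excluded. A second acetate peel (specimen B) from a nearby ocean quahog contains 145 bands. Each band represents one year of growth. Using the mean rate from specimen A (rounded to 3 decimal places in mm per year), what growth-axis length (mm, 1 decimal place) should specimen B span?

Specimen A: after corrections the count is 247 − 12 + 11 = 246 bands.
A: Mean rate = 77.0 mm / 246 years ≈ 0.313 mm per year.
Length of B = 0.313 × 145 = 45.4 mm.

45.4 mm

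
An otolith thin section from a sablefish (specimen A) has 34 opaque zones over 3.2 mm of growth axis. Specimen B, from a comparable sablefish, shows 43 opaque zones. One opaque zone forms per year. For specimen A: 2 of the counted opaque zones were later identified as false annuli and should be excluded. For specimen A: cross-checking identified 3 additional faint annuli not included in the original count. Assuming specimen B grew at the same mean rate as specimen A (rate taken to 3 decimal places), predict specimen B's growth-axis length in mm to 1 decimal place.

3.9 mm

Specimen A: after corrections the count is 34 − 2 + 3 = 35 opaque zones.
A: Mean rate = 3.2 mm / 35 years ≈ 0.091 mm/year.
B's length ≈ 0.091 × 43 = 3.9 mm.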